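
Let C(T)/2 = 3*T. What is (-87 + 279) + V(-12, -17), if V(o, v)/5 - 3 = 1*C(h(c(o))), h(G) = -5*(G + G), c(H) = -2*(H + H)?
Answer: -14193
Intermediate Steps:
c(H) = -4*H
h(G) = -10*G
C(T) = 6*T (C(T) = 2*(3*T) = 6*T)
V(o, v) = 15 + 1200*o (V(o, v) = 15 + 5*(1*(6*(-(-40)*o))) = 15 + 5*(1*(6*(40*o))) = 15 + 5*(1*(240*o)) = 15 + 5*(240*o) = 15 + 1200*o)
(-87 + 279) + V(-12, -17) = (-87 + 279) + (15 + 1200*(-12)) = 192 + (15 - 14400) = 192 - 14385 = -14193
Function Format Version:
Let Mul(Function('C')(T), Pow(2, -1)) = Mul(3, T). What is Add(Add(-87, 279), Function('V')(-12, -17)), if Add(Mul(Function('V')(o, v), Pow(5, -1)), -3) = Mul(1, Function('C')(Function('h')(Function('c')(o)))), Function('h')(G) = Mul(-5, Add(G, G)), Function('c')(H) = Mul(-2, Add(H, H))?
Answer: -14193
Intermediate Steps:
Function('c')(H) = Mul(-4, H) (Function('c')(H) = Mul(-2, Mul(2, H)) = Mul(-4, H))
Function('h')(G) = Mul(-10, G) (Function('h')(G) = Mul(-5, Mul(2, G)) = Mul(-10, G))
Function('C')(T) = Mul(6, T) (Function('C')(T) = Mul(2, Mul(3, T)) = Mul(6, T))
Function('V')(o, v) = Add(15, Mul(1200, o)) (Function('V')(o, v) = Add(15, Mul(5, Mul(1, Mul(6, Mul(-10, Mul(-4, o)))))) = Add(15, Mul(5, Mul(1, Mul(6, Mul(40, o))))) = Add(15, Mul(5, Mul(1, Mul(240, o)))) = Add(15, Mul(5, Mul(240, o))) = Add(15, Mul(1200, o)))
Add(Add(-87, 279), Function('V')(-12, -17)) = Add(Add(-87, 279), Add(15, Mul(1200, -12))) = Add(192, Add(15, -14400)) = Add(192, -14385) = -14193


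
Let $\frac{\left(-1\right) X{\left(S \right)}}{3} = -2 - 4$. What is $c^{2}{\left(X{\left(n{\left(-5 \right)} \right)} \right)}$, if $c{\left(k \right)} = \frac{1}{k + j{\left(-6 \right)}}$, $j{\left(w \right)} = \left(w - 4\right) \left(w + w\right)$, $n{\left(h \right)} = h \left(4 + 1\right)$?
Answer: $\frac{1}{19044} \approx 5.251 \cdot 10^{-5}$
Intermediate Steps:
$n{\left(h \right)} = 5 h$ ($n{\left(h \right)} = h 5 = 5 h$)
$j{\left(w \right)} = 2 w \left(-4 + w\right)$ ($j{\left(w \right)} = \left(-4 + w\right) 2 w = 2 w \left(-4 + w\right)$)
$X{\left(S \right)} = 18$ ($X{\left(S \right)} = - 3 \left(-2 - 4\right) = \left(-3\right) \left(-6\right) = 18$)
$c{\left(k \right)} = \frac{1}{120 + k}$ ($c{\left(k \right)} = \frac{1}{k + 2 \left(-6\right) \left(-4 - 6\right)} = \frac{1}{k + 2 \left(-6\right) \left(-10\right)} = \frac{1}{k + 120} = \frac{1}{120 + k}$)
$c^{2}{\left(X{\left(n{\left(-5 \right)} \right)} \right)} = \left(\frac{1}{120 + 18}\right)^{2} = \left(\frac{1}{138}\right)^{2} = \frac{1}{19044}$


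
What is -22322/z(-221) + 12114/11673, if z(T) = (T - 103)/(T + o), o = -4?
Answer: -361871197/23346 ≈ -15500.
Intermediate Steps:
z(T) = (-103 + T)/(-4 + T) (z(T) = (T - 103)/(T - 4) = (-103 + T)/(-4 + T))
-22322/z(-221) + 12114/11673 = -22322*(-4 - 221)/(-103 - 221) + 12114/11673 = -22322/(-324/(-225)) + 12114*(1/11673) = -22322/((-1/225*(-324))) + 1346/1297 = -22322/36/25 + 1346/1297 = -22322*25/36 + 1346/1297 = -279025/18 + 1346/1297 = -361871197/23346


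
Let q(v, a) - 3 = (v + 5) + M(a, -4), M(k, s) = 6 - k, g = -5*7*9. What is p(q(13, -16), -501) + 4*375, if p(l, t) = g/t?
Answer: 250605/167 ≈ 1500.6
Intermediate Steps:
g = -315 (g = -35*9 = -315)
q(v, a) = 14 + v - a (q(v, a) = 3 + ((v + 5) + (6 - a)) = 3 + ((5 + v) + (6 - a)) = 3 + (11 + v - a) = 14 + v - a)
p(l, t) = -315/t
p(q(13, -16), -501) + 4*375 = -315/(-501) + 4*375 = -315*(-1/501) + 1500 = 105/167 + 1500 = 250605/167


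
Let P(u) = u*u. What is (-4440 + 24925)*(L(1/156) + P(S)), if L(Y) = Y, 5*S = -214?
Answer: 29269791497/780 ≈ 3.7525e+7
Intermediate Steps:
S = -214/5 (S = (⅕)*(-214) = -214/5 ≈ -42.800)
P(u) = u²
(-4440 + 24925)*(L(1/156) + P(S)) = (-4440 + 24925)*(1/156 + (-214/5)²) = 20485*(1/156 + 45796/25) = 20485*(7144201/3900) = 29269791497/780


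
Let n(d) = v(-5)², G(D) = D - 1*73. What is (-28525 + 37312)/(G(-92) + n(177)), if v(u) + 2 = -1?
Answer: -2929/52 ≈ -56.327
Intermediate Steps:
G(D) = -73 + D (G(D) = D - 73 = -73 + D)
v(u) = -3 (v(u) = -2 - 1 = -3)
n(d) = 9 (n(d) = (-3)² = 9)
(-28525 + 37312)/(G(-92) + n(177)) = (-28525 + 37312)/((-73 - 92) + 9) = 8787/(-165 + 9) = 8787/(-156) = 8787*(-1/156) = -2929/52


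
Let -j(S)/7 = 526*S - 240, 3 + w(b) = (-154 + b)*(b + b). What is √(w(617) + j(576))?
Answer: I*√1547813 ≈ 1244.1*I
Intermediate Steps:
w(b) = -3 + 2*b*(-154 + b) (w(b) = -3 + (-154 + b)*(b + b) = -3 + (-154 + b)*(2*b) = -3 + 2*b*(-154 + b))
j(S) = 1680 - 3682*S (j(S) = -7*(526*S - 240) = -7*(-240 + 526*S) = 1680 - 3682*S)
√(w(617) + j(576)) = √((-3 - 308*617 + 2*617²) + (1680 - 3682*576)) = √((-3 - 190036 + 2*380689) + (1680 - 2120832)) = √((-3 - 190036 + 761378) - 2119152) = √(571339 - 2119152) = √(-1547813) = I*√1547813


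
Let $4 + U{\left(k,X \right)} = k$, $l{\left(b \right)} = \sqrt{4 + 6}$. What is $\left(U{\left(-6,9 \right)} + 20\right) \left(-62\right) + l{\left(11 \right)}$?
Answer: $-620 + \sqrt{10} \approx -616.84$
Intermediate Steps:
$l{\left(b \right)} = \sqrt{10}$
$U{\left(k,X \right)} = -4 + k$
$\left(U{\left(-6,9 \right)} + 20\right) \left(-62\right) + l{\left(11 \right)} = \left(\left(-4 - 6\right) + 20\right) \left(-62\right) + \sqrt{10} = \left(-10 + 20\right) \left(-62\right) + \sqrt{10} = 10 \left(-62\right) + \sqrt{10} = -620 + \sqrt{10}$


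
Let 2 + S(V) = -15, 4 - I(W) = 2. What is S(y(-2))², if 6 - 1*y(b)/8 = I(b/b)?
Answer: 289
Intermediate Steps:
I(W) = 2 (I(W) = 4 - 1*2 = 4 - 2 = 2)
y(b) = 32 (y(b) = 48 - 8*2 = 48 - 16 = 32)
S(V) = -17 (S(V) = -2 - 15 = -17)
S(y(-2))² = (-17)² = 289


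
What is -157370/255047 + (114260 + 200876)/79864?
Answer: 8475786714/2546134201 ≈ 3.3289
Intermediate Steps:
-157370/255047 + (114260 + 200876)/79864 = -157370*1/255047 + 315136*(1/79864) = -157370/255047 + 39392/9983 = 8475786714/2546134201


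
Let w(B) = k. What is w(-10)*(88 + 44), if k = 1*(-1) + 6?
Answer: 660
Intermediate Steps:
k = 5 (k = -1 + 6 = 5)
w(B) = 5
w(-10)*(88 + 44) = 5*(88 + 44) = 5*132 = 660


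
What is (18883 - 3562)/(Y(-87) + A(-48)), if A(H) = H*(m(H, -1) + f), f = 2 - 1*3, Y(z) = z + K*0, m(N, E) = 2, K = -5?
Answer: -5107/45 ≈ -113.49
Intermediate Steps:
Y(z) = z (Y(z) = z - 5*0 = z + 0 = z)
f = -1 (f = 2 - 3 = -1)
A(H) = H (A(H) = H*(2 - 1) = H*1 = H)
(18883 - 3562)/(Y(-87) + A(-48)) = (18883 - 3562)/(-87 - 48) = 15321/(-135) = 15321*(-1/135) = -5107/45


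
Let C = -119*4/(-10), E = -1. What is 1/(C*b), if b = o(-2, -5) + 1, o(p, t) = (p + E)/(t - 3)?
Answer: 20/1309 ≈ 0.015279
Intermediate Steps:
o(p, t) = (-1 + p)/(-3 + t) (o(p, t) = (p - 1)/(t - 3) = (-1 + p)/(-3 + t))
C = 238/5 (C = -476*(-⅒) = 238/5 ≈ 47.600)
b = 11/8 (b = (-1 - 2)/(-3 - 5) + 1 = -3/(-8) + 1 = -⅛*(-3) + 1 = 3/8 + 1 = 11/8 ≈ 1.3750)
1/(C*b) = 1/((238/5)*(11/8)) = 1/(1309/20) = 20/1309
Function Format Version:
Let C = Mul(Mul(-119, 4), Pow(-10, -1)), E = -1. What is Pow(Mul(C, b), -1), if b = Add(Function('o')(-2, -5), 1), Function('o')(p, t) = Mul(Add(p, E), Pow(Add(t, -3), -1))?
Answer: Rational(20, 1309) ≈ 0.015279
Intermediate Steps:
Function('o')(p, t) = Mul(Pow(Add(-3, t), -1), Add(-1, p)) (Function('o')(p, t) = Mul(Add(p, -1), Pow(Add(t, -3), -1)) = Mul(Add(-1, p), Pow(Add(-3, t), -1)) = Mul(Pow(Add(-3, t), -1), Add(-1, p)))
C = Rational(238, 5) (C = Mul(-476, Rational(-1, 10)) = Rational(238, 5) ≈ 47.600)
b = Rational(11, 8) (b = Add(Mul(Pow(Add(-3, -5), -1), Add(-1, -2)), 1) = Add(Mul(Pow(-8, -1), -3), 1) = Add(Mul(Rational(-1, 8), -3), 1) = Add(Rational(3, 8), 1) = Rational(11, 8) ≈ 1.3750)
Pow(Mul(C, b), -1) = Pow(Mul(Rational(238, 5), Rational(11, 8)), -1) = Pow(Rational(1309, 20), -1) = Rational(20, 1309)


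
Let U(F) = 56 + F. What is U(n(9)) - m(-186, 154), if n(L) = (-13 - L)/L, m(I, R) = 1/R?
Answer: 74219/1386 ≈ 53.549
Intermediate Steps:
n(L) = (-13 - L)/L
U(n(9)) - m(-186, 154) = (56 + (-13 - 1*9)/9) - 1/154 = (56 + (-13 - 9)/9) - 1*1/154 = (56 + (1/9)*(-22)) - 1/154 = (56 - 22/9) - 1/154 = 482/9 - 1/154 = 74219/1386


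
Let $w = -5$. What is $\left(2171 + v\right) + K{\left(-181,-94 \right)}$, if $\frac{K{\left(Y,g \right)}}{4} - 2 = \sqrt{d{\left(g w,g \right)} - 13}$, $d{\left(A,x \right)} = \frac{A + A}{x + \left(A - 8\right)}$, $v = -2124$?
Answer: $55 + \frac{62 i \sqrt{23}}{23} \approx 55.0 + 12.928 i$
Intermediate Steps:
$d{\left(A,x \right)} = \frac{2 A}{-8 + A + x}$ ($d{\left(A,x \right)} = \frac{2 A}{x + \left(-8 + A\right)} = \frac{2 A}{-8 + A + x}$)
$K{\left(Y,g \right)} = 8 + 4 \sqrt{-13 - \frac{10 g}{-8 - 4 g}}$ ($K{\left(Y,g \right)} = 8 + 4 \sqrt{\frac{2 g \left(-5\right)}{-8 + g \left(-5\right) + g} - 13} = 8 + 4 \sqrt{\frac{2 \left(- 5 g\right)}{-8 - 5 g + g} - 13} = 8 + 4 \sqrt{\frac{2 \left(- 5 g\right)}{-8 - 4 g} - 13} = 8 + 4 \sqrt{- \frac{10 g}{-8 - 4 g} - 13} = 8 + 4 \sqrt{-13 - \frac{10 g}{-8 - 4 g}}$)
$\left(2171 + v\right) + K{\left(-181,-94 \right)} = \left(2171 - 2124\right) + \left(8 + 2 \sqrt{2} \sqrt{\frac{52 + 21 \left(-94\right)}{-2 - -94}}\right) = 47 + \left(8 + 2 \sqrt{2} \sqrt{\frac{52 - 1974}{-2 + 94}}\right) = 47 + \left(8 + 2 \sqrt{2} \sqrt{\frac{1}{92} \left(-1922\right)}\right) = 47 + \left(8 + 2 \sqrt{2} \sqrt{- \frac{961}{46}}\right) = 47 + \left(8 + 2 \sqrt{2} \frac{31 i \sqrt{46}}{46}\right) = 47 + \left(8 + \frac{62 i \sqrt{23}}{23}\right) = 55 + \frac{62 i \sqrt{23}}{23}$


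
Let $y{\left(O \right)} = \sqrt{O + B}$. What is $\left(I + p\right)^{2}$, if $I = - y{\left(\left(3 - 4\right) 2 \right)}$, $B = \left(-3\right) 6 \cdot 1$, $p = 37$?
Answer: $1349 - 148 i \sqrt{5} \approx 1349.0 - 330.94 i$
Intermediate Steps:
$B = -18$ ($B = \left(-18\right) 1 = -18$)
$y{\left(O \right)} = \sqrt{-18 + O}$ ($y{\left(O \right)} = \sqrt{O - 18} = \sqrt{-18 + O}$)
$I = - 2 i \sqrt{5}$ ($I = - \sqrt{-18 + \left(3 - 4\right) 2} = - \sqrt{-18 - 2} = - \sqrt{-20} = - 2 i \sqrt{5} \approx - 4.4721 i$)
$\left(I + p\right)^{2} = \left(- 2 i \sqrt{5} + 37\right)^{2} = \left(37 - 2 i \sqrt{5}\right)^{2}$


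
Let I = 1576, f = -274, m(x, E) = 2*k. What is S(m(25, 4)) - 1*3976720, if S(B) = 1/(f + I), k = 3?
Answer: -5177689439/1302 ≈ -3.9767e+6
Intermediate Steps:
m(x, E) = 6 (m(x, E) = 2*3 = 6)
S(B) = 1/1302 (S(B) = 1/(-274 + 1576) = 1/1302)
S(m(25, 4)) - 1*3976720 = 1/1302 - 1*3976720 = 1/1302 - 3976720 = -5177689439/1302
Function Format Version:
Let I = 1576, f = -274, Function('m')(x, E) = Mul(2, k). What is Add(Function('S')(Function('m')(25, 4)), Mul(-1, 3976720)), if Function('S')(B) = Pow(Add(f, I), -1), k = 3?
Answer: Rational(-5177689439, 1302) ≈ -3.9767e+6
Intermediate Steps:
Function('m')(x, E) = 6 (Function('m')(x, E) = Mul(2, 3) = 6)
Function('S')(B) = Rational(1, 1302) (Function('S')(B) = Pow(Add(-274, 1576), -1) = Pow(1302, -1) = Rational(1, 1302))
Add(Function('S')(Function('m')(25, 4)), Mul(-1, 3976720)) = Add(Rational(1, 1302), Mul(-1, 3976720)) = Add(Rational(1, 1302), -3976720) = Rational(-5177689439, 1302)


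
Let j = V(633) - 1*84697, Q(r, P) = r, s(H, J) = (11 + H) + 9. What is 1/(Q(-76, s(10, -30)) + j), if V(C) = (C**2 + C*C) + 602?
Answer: 1/717207 ≈ 1.3943e-6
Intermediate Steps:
V(C) = 602 + 2*C**2 (V(C) = (C**2 + C**2) + 602 = 2*C**2 + 602 = 602 + 2*C**2)
s(H, J) = 20 + H
j = 717283 (j = (602 + 2*633**2) - 1*84697 = (602 + 2*400689) - 84697 = (602 + 801378) - 84697 = 801980 - 84697 = 717283)
1/(Q(-76, s(10, -30)) + j) = 1/(-76 + 717283) = 1/717207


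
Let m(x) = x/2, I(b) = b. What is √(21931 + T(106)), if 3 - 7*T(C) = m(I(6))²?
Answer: √1074577/7 ≈ 148.09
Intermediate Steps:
m(x) = x/2 (m(x) = x*(½) = x/2)
T(C) = -6/7 (T(C) = 3/7 - ((½)*6)²/7 = 3/7 - ⅐*3² = 3/7 - ⅐*9 = 3/7 - 9/7 = -6/7)
√(21931 + T(106)) = √(21931 - 6/7) = √(153511/7) = √1074577/7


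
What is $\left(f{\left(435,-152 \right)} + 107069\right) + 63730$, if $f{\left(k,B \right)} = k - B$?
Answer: $171386$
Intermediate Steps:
$\left(f{\left(435,-152 \right)} + 107069\right) + 63730 = \left(\left(435 - -152\right) + 107069\right) + 63730 = \left(\left(435 + 152\right) + 107069\right) + 63730 = \left(587 + 107069\right) + 63730 = 107656 + 63730 = 171386$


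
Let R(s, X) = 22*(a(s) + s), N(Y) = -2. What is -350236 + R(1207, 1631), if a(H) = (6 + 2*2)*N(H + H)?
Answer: -324122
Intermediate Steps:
a(H) = -20 (a(H) = (6 + 2*2)*(-2) = (6 + 4)*(-2) = 10*(-2) = -20)
R(s, X) = -440 + 22*s (R(s, X) = 22*(-20 + s) = -440 + 22*s)
-350236 + R(1207, 1631) = -350236 + (-440 + 22*1207) = -350236 + (-440 + 26554) = -350236 + 26114 = -324122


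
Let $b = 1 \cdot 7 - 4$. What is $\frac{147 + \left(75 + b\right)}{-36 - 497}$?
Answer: $- \frac{225}{533} \approx -0.42214$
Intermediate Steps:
$b = 3$ ($b = 7 - 4 = 3$)
$\frac{147 + \left(75 + b\right)}{-36 - 497} = \frac{147 + \left(75 + 3\right)}{-36 - 497} = \frac{147 + 78}{-533} = 225 \left(- \frac{1}{533}\right) = - \frac{225}{533}$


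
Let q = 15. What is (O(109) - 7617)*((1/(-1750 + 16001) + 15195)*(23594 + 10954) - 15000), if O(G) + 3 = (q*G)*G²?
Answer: 145263634800881483520/14251 ≈ 1.0193e+16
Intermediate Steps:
O(G) = -3 + 15*G³ (O(G) = -3 + (15*G)*G² = -3 + 15*G³)
(O(109) - 7617)*((1/(-1750 + 16001) + 15195)*(23594 + 10954) - 15000) = ((-3 + 15*109³) - 7617)*((1/(-1750 + 16001) + 15195)*(23594 + 10954) - 15000) = ((-3 + 15*1295029) - 7617)*((1/14251 + 15195)*34548 - 15000) = ((-3 + 19425435) - 7617)*((1/14251 + 15195)*34548 - 15000) = (19425432 - 7617)*((216543946/14251)*34548 - 15000) = 19417815*(7481160246408/14251 - 15000) = 19417815*(7480946481408/14251) = 145263634800881483520/14251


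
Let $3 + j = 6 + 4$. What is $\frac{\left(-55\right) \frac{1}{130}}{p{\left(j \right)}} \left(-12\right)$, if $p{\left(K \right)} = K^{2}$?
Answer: $\frac{66}{637} \approx 0.10361$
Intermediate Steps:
$j = 7$ ($j = -3 + \left(6 + 4\right) = -3 + 10 = 7$)
$\frac{\left(-55\right) \frac{1}{130}}{p{\left(j \right)}} \left(-12\right) = \frac{\left(-55\right) \frac{1}{130}}{7^{2}} \left(-12\right) = \frac{\left(-55\right) \frac{1}{130}}{49} \left(-12\right) = \left(- \frac{11}{26}\right) \frac{1}{49} \left(-12\right) = \left(- \frac{11}{1274}\right) \left(-12\right) = \frac{66}{637}$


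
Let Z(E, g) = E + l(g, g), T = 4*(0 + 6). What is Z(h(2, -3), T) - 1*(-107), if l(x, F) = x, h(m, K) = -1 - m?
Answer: 128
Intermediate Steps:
T = 24 (T = 4*6 = 24)
Z(E, g) = E + g
Z(h(2, -3), T) - 1*(-107) = ((-1 - 1*2) + 24) - 1*(-107) = ((-1 - 2) + 24) + 107 = (-3 + 24) + 107 = 21 + 107 = 128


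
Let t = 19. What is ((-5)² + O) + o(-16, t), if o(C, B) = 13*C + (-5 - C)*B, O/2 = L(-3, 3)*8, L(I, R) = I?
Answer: -22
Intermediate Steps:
O = -48 (O = 2*(-3*8) = 2*(-24) = -48)
o(C, B) = 13*C + B*(-5 - C)
((-5)² + O) + o(-16, t) = ((-5)² - 48) + (-5*19 + 13*(-16) - 1*19*(-16)) = (25 - 48) + (-95 - 208 + 304) = -23 + 1 = -22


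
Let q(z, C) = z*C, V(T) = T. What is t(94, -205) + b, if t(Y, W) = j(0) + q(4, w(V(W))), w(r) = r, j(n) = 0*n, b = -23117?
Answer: -23937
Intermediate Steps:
j(n) = 0
q(z, C) = C*z
t(Y, W) = 4*W (t(Y, W) = 0 + W*4 = 0 + 4*W = 4*W)
t(94, -205) + b = 4*(-205) - 23117 = -820 - 23117 = -23937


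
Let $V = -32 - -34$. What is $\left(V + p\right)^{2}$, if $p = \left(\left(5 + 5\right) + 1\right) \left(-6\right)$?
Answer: $4096$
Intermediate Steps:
$V = 2$ ($V = -32 + 34 = 2$)
$p = -66$ ($p = \left(10 + 1\right) \left(-6\right) = 11 \left(-6\right) = -66$)
$\left(V + p\right)^{2} = \left(2 - 66\right)^{2} = \left(-64\right)^{2} = 4096$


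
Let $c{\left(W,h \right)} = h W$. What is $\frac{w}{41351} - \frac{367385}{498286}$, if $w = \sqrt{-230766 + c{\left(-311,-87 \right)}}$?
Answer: $- \frac{367385}{498286} + \frac{i \sqrt{203709}}{41351} \approx -0.7373 + 0.010915 i$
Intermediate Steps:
$c{\left(W,h \right)} = W h$
$w = i \sqrt{203709}$ ($w = \sqrt{-230766 - -27057} = \sqrt{-230766 + 27057} = \sqrt{-203709} = i \sqrt{203709} \approx 451.34 i$)
$\frac{w}{41351} - \frac{367385}{498286} = \frac{i \sqrt{203709}}{41351} - \frac{367385}{498286} = - \frac{367385}{498286} + \frac{i \sqrt{203709}}{41351}$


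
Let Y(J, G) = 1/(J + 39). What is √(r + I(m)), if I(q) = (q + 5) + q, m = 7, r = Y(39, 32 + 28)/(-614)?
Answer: √10894795431/23946 ≈ 4.3589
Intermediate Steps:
Y(J, G) = 1/(39 + J)
r = -1/47892 (r = 1/((39 + 39)*(-614)) = -1/614/78 = (1/78)*(-1/614) = -1/47892 ≈ -2.0880e-5)
I(q) = 5 + 2*q (I(q) = (5 + q) + q = 5 + 2*q)
√(r + I(m)) = √(-1/47892 + (5 + 2*7)) = √(-1/47892 + (5 + 14)) = √(-1/47892 + 19) = √(909947/47892) = √10894795431/23946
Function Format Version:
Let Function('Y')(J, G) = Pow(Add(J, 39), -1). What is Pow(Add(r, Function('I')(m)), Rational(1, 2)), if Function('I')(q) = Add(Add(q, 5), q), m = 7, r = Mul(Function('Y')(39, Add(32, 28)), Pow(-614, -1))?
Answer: Mul(Rational(1, 23946), Pow(10894795431, Rational(1, 2))) ≈ 4.3589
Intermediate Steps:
Function('Y')(J, G) = Pow(Add(39, J), -1)
r = Rational(-1, 47892) (r = Mul(Pow(Add(39, 39), -1), Pow(-614, -1)) = Mul(Pow(78, -1), Rational(-1, 614)) = Mul(Rational(1, 78), Rational(-1, 614)) = Rational(-1, 47892) ≈ -2.0880e-5)
Function('I')(q) = Add(5, Mul(2, q)) (Function('I')(q) = Add(Add(5, q), q) = Add(5, Mul(2, q)))
Pow(Add(r, Function('I')(m)), Rational(1, 2)) = Pow(Add(Rational(-1, 47892), Add(5, Mul(2, 7))), Rational(1, 2)) = Pow(Add(Rational(-1, 47892), Add(5, 14)), Rational(1, 2)) = Pow(Add(Rational(-1, 47892), 19), Rational(1, 2)) = Pow(Rational(909947, 47892), Rational(1, 2)) = Mul(Rational(1, 23946), Pow(10894795431, Rational(1, 2)))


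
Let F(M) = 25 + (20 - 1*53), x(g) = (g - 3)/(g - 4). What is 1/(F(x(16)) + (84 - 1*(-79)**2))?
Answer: -1/6165 ≈ -0.00016221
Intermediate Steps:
x(g) = (-3 + g)/(-4 + g)
F(M) = -8 (F(M) = 25 + (20 - 53) = 25 - 33 = -8)
1/(F(x(16)) + (84 - 1*(-79)**2)) = 1/(-8 + (84 - 1*(-79)**2)) = 1/(-8 + (84 - 1*6241)) = 1/(-8 + (84 - 6241)) = 1/(-8 - 6157) = 1/(-6165) = -1/6165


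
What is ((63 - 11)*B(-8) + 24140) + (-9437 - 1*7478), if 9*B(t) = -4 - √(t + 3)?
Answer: 64817/9 - 52*I*√5/9 ≈ 7201.9 - 12.92*I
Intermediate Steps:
B(t) = -4/9 - √(3 + t)/9 (B(t) = (-4 - √(t + 3))/9 = (-4 - √(3 + t))/9 = -4/9 - √(3 + t)/9)
((63 - 11)*B(-8) + 24140) + (-9437 - 1*7478) = ((63 - 11)*(-4/9 - √(3 - 8)/9) + 24140) + (-9437 - 1*7478) = (52*(-4/9 - I*√5/9) + 24140) + (-9437 - 7478) = (52*(-4/9 - I*√5/9) + 24140) - 16915 = ((-208/9 - 52*I*√5/9) + 24140) - 16915 = (217052/9 - 52*I*√5/9) - 16915 = 64817/9 - 52*I*√5/9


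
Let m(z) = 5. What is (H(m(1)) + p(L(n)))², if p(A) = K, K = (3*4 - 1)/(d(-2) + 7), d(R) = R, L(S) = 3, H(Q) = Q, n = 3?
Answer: 1296/25 ≈ 51.840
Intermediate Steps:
K = 11/5 (K = (3*4 - 1)/(-2 + 7) = (12 - 1)/5 = 11*(⅕) = 11/5 ≈ 2.2000)
p(A) = 11/5
(H(m(1)) + p(L(n)))² = (5 + 11/5)² = (36/5)² = 1296/25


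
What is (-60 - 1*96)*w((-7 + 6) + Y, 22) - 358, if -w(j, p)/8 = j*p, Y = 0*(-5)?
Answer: -27814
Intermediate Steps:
Y = 0
w(j, p) = -8*j*p
(-60 - 1*96)*w((-7 + 6) + Y, 22) - 358 = (-60 - 1*96)*(-8*((-7 + 6) + 0)*22) - 358 = (-60 - 96)*(-8*(-1 + 0)*22) - 358 = -(-1248)*(-1)*22 - 358 = -156*176 - 358 = -27456 - 358 = -27814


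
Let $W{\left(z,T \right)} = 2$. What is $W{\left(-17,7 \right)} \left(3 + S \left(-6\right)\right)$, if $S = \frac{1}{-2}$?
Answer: $12$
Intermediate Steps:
$S = - \frac{1}{2} \approx -0.5$
$W{\left(-17,7 \right)} \left(3 + S \left(-6\right)\right) = 2 \left(3 - -3\right) = 2 \left(3 + 3\right) = 2 \cdot 6 = 12$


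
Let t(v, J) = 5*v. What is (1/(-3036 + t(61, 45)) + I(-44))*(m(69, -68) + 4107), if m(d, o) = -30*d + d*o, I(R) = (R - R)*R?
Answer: 2655/2731 ≈ 0.97217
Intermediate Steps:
I(R) = 0 (I(R) = 0*R = 0)
(1/(-3036 + t(61, 45)) + I(-44))*(m(69, -68) + 4107) = (1/(-3036 + 5*61) + 0)*(69*(-30 - 68) + 4107) = (1/(-3036 + 305) + 0)*(69*(-98) + 4107) = (1/(-2731) + 0)*(-6762 + 4107) = (-1/2731 + 0)*(-2655) = -1/2731*(-2655) = 2655/2731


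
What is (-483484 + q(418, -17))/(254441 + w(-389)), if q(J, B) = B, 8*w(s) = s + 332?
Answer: -3868008/2035471 ≈ -1.9003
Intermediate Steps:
w(s) = 83/2 + s/8 (w(s) = (s + 332)/8 = (332 + s)/8 = 83/2 + s/8)
(-483484 + q(418, -17))/(254441 + w(-389)) = (-483484 - 17)/(254441 + (83/2 + (1/8)*(-389))) = -483501/(254441 + (83/2 - 389/8)) = -483501/(254441 - 57/8) = -483501/2035471/8 = -483501*8/2035471 = -3868008/2035471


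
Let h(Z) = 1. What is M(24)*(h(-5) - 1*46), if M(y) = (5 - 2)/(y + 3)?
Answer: -5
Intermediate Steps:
M(y) = 3/(3 + y)
M(24)*(h(-5) - 1*46) = (3/(3 + 24))*(1 - 1*46) = (3/27)*(1 - 46) = (3*(1/27))*(-45) = (⅑)*(-45) = -5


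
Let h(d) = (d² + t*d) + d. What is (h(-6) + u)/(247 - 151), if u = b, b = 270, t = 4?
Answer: 23/8 ≈ 2.8750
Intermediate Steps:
u = 270
h(d) = d² + 5*d (h(d) = (d² + 4*d) + d = d² + 5*d)
(h(-6) + u)/(247 - 151) = (-6*(5 - 6) + 270)/(247 - 151) = (-6*(-1) + 270)/96 = (6 + 270)*(1/96) = 276*(1/96) = 23/8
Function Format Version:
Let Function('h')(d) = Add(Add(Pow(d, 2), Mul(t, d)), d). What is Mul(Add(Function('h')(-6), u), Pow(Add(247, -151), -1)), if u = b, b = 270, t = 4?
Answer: Rational(23, 8) ≈ 2.8750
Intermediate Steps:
u = 270
Function('h')(d) = Add(Pow(d, 2), Mul(5, d)) (Function('h')(d) = Add(Add(Pow(d, 2), Mul(4, d)), d) = Add(Pow(d, 2), Mul(5, d)))
Mul(Add(Function('h')(-6), u), Pow(Add(247, -151), -1)) = Mul(Add(Mul(-6, Add(5, -6)), 270), Pow(Add(247, -151), -1)) = Mul(Add(Mul(-6, -1), 270), Pow(96, -1)) = Mul(Add(6, 270), Rational(1, 96)) = Mul(276, Rational(1, 96)) = Rational(23, 8)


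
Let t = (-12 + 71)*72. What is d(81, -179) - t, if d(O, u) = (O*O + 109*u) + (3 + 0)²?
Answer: -17189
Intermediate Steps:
d(O, u) = 9 + O² + 109*u (d(O, u) = (O² + 109*u) + 3² = (O² + 109*u) + 9 = 9 + O² + 109*u)
t = 4248 (t = 59*72 = 4248)
d(81, -179) - t = (9 + 81² + 109*(-179)) - 1*4248 = (9 + 6561 - 19511) - 4248 = -12941 - 4248 = -17189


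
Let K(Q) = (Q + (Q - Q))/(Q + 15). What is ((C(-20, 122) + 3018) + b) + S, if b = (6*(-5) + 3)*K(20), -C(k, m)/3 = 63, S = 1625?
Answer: 31070/7 ≈ 4438.6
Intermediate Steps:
C(k, m) = -189 (C(k, m) = -3*63 = -189)
K(Q) = Q/(15 + Q) (K(Q) = (Q + 0)/(15 + Q) = Q/(15 + Q))
b = -108/7 (b = (6*(-5) + 3)*(20/(15 + 20)) = (-30 + 3)*(20/35) = -540/35 = -27*4/7 = -108/7 ≈ -15.429)
((C(-20, 122) + 3018) + b) + S = ((-189 + 3018) - 108/7) + 1625 = (2829 - 108/7) + 1625 = 19695/7 + 1625 = 31070/7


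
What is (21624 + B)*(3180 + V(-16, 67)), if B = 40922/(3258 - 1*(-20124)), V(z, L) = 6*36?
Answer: 286199762140/3897 ≈ 7.3441e+7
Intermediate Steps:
V(z, L) = 216
B = 20461/11691 (B = 40922/(3258 + 20124) = 40922/23382 = 40922*(1/23382) = 20461/11691 ≈ 1.7501)
(21624 + B)*(3180 + V(-16, 67)) = (21624 + 20461/11691)*(3180 + 216) = (252826645/11691)*3396 = 286199762140/3897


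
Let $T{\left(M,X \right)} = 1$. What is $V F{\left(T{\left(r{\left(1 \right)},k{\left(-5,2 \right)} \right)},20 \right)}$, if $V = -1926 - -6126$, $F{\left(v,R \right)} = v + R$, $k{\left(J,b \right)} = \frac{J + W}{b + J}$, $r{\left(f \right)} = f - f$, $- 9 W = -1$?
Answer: $88200$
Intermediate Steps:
$W = \frac{1}{9}$ ($W = \left(- \frac{1}{9}\right) \left(-1\right) = \frac{1}{9} \approx 0.11111$)
$r{\left(f \right)} = 0$
$k{\left(J,b \right)} = \frac{\frac{1}{9} + J}{J + b}$ ($k{\left(J,b \right)} = \frac{J + \frac{1}{9}}{b + J} = \frac{\frac{1}{9} + J}{J + b}$)
$F{\left(v,R \right)} = R + v$
$V = 4200$ ($V = -1926 + 6126 = 4200$)
$V F{\left(T{\left(r{\left(1 \right)},k{\left(-5,2 \right)} \right)},20 \right)} = 4200 \left(20 + 1\right) = 4200 \cdot 21 = 88200$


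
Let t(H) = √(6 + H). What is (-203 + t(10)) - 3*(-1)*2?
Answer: -193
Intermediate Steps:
(-203 + t(10)) - 3*(-1)*2 = (-203 + √(6 + 10)) - 3*(-1)*2 = (-203 + √16) + 3*2 = (-203 + 4) + 6 = -199 + 6 = -193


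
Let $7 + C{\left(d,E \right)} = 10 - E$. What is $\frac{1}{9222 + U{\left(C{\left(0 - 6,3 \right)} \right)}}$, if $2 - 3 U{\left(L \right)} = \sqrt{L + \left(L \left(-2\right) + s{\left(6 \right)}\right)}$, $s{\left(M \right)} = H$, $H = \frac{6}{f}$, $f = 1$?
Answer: $\frac{41502}{382759109} + \frac{3 \sqrt{6}}{765518218} \approx 0.00010844$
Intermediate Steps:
$H = 6$ ($H = \frac{6}{1} = 6 \cdot 1 = 6$)
$s{\left(M \right)} = 6$
$C{\left(d,E \right)} = 3 - E$ ($C{\left(d,E \right)} = -7 - \left(-10 + E\right) = 3 - E$)
$U{\left(L \right)} = \frac{2}{3} - \frac{\sqrt{6 - L}}{3}$ ($U{\left(L \right)} = \frac{2}{3} - \frac{\sqrt{L + \left(L \left(-2\right) + 6\right)}}{3} = \frac{2}{3} - \frac{\sqrt{L - \left(-6 + 2 L\right)}}{3} = \frac{2}{3} - \frac{\sqrt{6 - L}}{3}$)
$\frac{1}{9222 + U{\left(C{\left(0 - 6,3 \right)} \right)}} = \frac{1}{9222 + \left(\frac{2}{3} - \frac{\sqrt{6 - \left(3 - 3\right)}}{3}\right)} = \frac{1}{9222 + \left(\frac{2}{3} - \frac{\sqrt{6 - 0}}{3}\right)} = \frac{1}{9222 + \left(\frac{2}{3} - \frac{\sqrt{6 + 0}}{3}\right)} = \frac{1}{9222 + \left(\frac{2}{3} - \frac{\sqrt{6}}{3}\right)} = \frac{1}{\frac{27668}{3} - \frac{\sqrt{6}}{3}}$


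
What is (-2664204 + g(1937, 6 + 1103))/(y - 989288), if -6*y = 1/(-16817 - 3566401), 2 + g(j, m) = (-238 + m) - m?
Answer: 57283702204752/21269007412703 ≈ 2.6933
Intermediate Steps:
g(j, m) = -240 (g(j, m) = -2 + ((-238 + m) - m) = -2 - 238 = -240)
y = 1/21499308 (y = -1/(6*(-16817 - 3566401)) = -⅙/(-3583218) = -⅙*(-1/3583218) = 1/21499308 ≈ 4.6513e-8)
(-2664204 + g(1937, 6 + 1103))/(y - 989288) = (-2664204 - 240)/(1/21499308 - 989288) = -2664444/(-21269007412703/21499308) = -2664444*(-21499308/21269007412703) = 57283702204752/21269007412703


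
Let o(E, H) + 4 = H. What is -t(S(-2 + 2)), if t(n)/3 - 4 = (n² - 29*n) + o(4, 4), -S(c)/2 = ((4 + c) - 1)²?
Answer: -2550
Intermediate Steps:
o(E, H) = -4 + H
S(c) = -2*(3 + c)² (S(c) = -2*((4 + c) - 1)² = -2*(3 + c)²)
t(n) = 12 - 87*n + 3*n² (t(n) = 12 + 3*((n² - 29*n) + (-4 + 4)) = 12 + 3*((n² - 29*n) + 0) = 12 + 3*(n² - 29*n) = 12 + (-87*n + 3*n²) = 12 - 87*n + 3*n²)
-t(S(-2 + 2)) = -(12 - (-174)*(3 + (-2 + 2))² + 3*(-2*(3 + (-2 + 2))²)²) = -(12 - (-174)*(3 + 0)² + 3*(-2*(3 + 0)²)²) = -(12 - (-174)*3² + 3*(-2*3²)²) = -(12 - (-174)*9 + 3*(-2*9)²) = -(12 - 87*(-18) + 3*(-18)²) = -(12 + 1566 + 3*324) = -(12 + 1566 + 972) = -1*2550 = -2550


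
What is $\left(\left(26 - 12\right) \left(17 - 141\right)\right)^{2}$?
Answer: $3013696$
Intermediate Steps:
$\left(\left(26 - 12\right) \left(17 - 141\right)\right)^{2} = \left(14 \left(-124\right)\right)^{2} = \left(-1736\right)^{2} = 3013696$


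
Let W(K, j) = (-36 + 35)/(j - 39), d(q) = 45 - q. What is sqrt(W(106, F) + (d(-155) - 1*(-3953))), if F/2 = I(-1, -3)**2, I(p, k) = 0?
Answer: 4*sqrt(394797)/39 ≈ 64.444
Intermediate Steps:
F = 0 (F = 2*0**2 = 2*0 = 0)
W(K, j) = -1/(-39 + j)
sqrt(W(106, F) + (d(-155) - 1*(-3953))) = sqrt(-1/(-39 + 0) + ((45 - 1*(-155)) - 1*(-3953))) = sqrt(-1/(-39) + ((45 + 155) + 3953)) = sqrt(-1*(-1/39) + (200 + 3953)) = sqrt(1/39 + 4153) = sqrt(161968/39) = 4*sqrt(394797)/39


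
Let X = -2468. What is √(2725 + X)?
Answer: √257 ≈ 16.031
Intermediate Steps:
√(2725 + X) = √(2725 - 2468) = √257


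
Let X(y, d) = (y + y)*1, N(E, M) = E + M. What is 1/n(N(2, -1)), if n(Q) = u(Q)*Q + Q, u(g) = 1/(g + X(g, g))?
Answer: ¾ ≈ 0.75000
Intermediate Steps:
X(y, d) = 2*y (X(y, d) = (2*y)*1 = 2*y)
u(g) = 1/(3*g) (u(g) = 1/(g + 2*g) = 1/(3*g))
n(Q) = ⅓ + Q (n(Q) = (1/(3*Q))*Q + Q = ⅓ + Q)
1/n(N(2, -1)) = 1/(⅓ + (2 - 1)) = 1/(⅓ + 1) = 1/(4/3) = ¾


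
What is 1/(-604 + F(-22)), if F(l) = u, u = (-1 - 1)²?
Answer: -1/600 ≈ -0.0016667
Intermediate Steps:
u = 4 (u = (-2)² = 4)
F(l) = 4
1/(-604 + F(-22)) = 1/(-604 + 4) = 1/(-600) = -1/600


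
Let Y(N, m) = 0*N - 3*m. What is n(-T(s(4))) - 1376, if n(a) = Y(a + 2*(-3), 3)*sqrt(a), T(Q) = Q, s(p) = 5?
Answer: -1376 - 9*I*sqrt(5) ≈ -1376.0 - 20.125*I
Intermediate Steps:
Y(N, m) = -3*m (Y(N, m) = 0 - 3*m = -3*m)
n(a) = -9*sqrt(a) (n(a) = (-3*3)*sqrt(a) = -9*sqrt(a))
n(-T(s(4))) - 1376 = -9*I*sqrt(5) - 1376 = -1376 - 9*I*sqrt(5)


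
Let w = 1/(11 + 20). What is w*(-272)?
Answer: -272/31 ≈ -8.7742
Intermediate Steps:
w = 1/31 ≈ 0.032258
w*(-272) = (1/31)*(-272) = -272/31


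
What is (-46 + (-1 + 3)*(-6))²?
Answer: 3364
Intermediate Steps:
(-46 + (-1 + 3)*(-6))² = (-46 + 2*(-6))² = (-46 - 12)² = (-58)² = 3364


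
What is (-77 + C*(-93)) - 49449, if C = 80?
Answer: -56966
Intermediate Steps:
(-77 + C*(-93)) - 49449 = (-77 + 80*(-93)) - 49449 = (-77 - 7440) - 49449 = -7517 - 49449 = -56966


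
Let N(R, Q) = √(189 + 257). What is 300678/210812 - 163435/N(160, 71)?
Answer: 21477/15058 - 163435*√446/446 ≈ -7737.4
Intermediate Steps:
N(R, Q) = √446
300678/210812 - 163435/N(160, 71) = 300678/210812 - 163435*√446/446 = 300678*(1/210812) - 163435*√446/446 = 21477/15058 - 163435*√446/446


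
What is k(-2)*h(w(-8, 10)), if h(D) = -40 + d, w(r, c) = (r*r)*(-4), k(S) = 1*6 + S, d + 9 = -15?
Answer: -256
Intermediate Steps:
d = -24 (d = -9 - 15 = -24)
k(S) = 6 + S
w(r, c) = -4*r**2 (w(r, c) = r**2*(-4) = -4*r**2)
h(D) = -64 (h(D) = -40 - 24 = -64)
k(-2)*h(w(-8, 10)) = (6 - 2)*(-64) = 4*(-64) = -256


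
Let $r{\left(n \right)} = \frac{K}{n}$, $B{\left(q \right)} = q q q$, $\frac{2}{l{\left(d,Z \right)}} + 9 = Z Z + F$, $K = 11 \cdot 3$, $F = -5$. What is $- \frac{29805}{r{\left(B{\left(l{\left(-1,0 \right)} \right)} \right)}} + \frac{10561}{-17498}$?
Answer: $\frac{133995977}{66019954} \approx 2.0296$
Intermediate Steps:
$K = 33$
$l{\left(d,Z \right)} = \frac{2}{-14 + Z^{2}}$ ($l{\left(d,Z \right)} = \frac{2}{-9 + \left(Z Z - 5\right)} = \frac{2}{-9 + \left(Z^{2} - 5\right)} = \frac{2}{-9 + \left(-5 + Z^{2}\right)} = \frac{2}{-14 + Z^{2}}$)
$B{\left(q \right)} = q^{3}$ ($B{\left(q \right)} = q^{2} q = q^{3}$)
$r{\left(n \right)} = \frac{33}{n}$
$- \frac{29805}{r{\left(B{\left(l{\left(-1,0 \right)} \right)} \right)}} + \frac{10561}{-17498} = - \frac{29805}{33 \frac{1}{\left(\frac{2}{-14 + 0^{2}}\right)^{3}}} + \frac{10561}{-17498} = - \frac{29805}{33 \frac{1}{\left(\frac{2}{-14 + 0}\right)^{3}}} + 10561 \left(- \frac{1}{17498}\right) = - \frac{29805}{33 \frac{1}{\left(\frac{2}{-14}\right)^{3}}} - \frac{10561}{17498} = - \frac{29805}{33 \frac{1}{\left(2 \left(- \frac{1}{14}\right)\right)^{3}}} - \frac{10561}{17498} = - \frac{29805}{33 \frac{1}{\left(- \frac{1}{7}\right)^{3}}} - \frac{10561}{17498} = - \frac{29805}{33 \frac{1}{- \frac{1}{343}}} - \frac{10561}{17498} = - \frac{29805}{33 \left(-343\right)} - \frac{10561}{17498} = - \frac{29805}{-11319} - \frac{10561}{17498} = \left(-29805\right) \left(- \frac{1}{11319}\right) - \frac{10561}{17498} = \frac{9935}{3773} - \frac{10561}{17498} = \frac{133995977}{66019954}$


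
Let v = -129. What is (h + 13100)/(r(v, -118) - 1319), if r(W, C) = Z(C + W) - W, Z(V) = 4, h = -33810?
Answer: 10355/593 ≈ 17.462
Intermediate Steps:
r(W, C) = 4 - W
(h + 13100)/(r(v, -118) - 1319) = (-33810 + 13100)/((4 - 1*(-129)) - 1319) = -20710/((4 + 129) - 1319) = -20710/(133 - 1319) = -20710/(-1186) = -20710*(-1/1186) = 10355/593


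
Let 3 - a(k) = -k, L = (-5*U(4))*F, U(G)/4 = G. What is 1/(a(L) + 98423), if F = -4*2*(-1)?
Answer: 1/97786 ≈ 1.0226e-5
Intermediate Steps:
U(G) = 4*G
F = 8 (F = -8*(-1) = 8)
L = -640 (L = -20*4*8 = -5*16*8 = -80*8 = -640)
a(k) = 3 + k (a(k) = 3 - (-1)*k = 3 + k)
1/(a(L) + 98423) = 1/((3 - 640) + 98423) = 1/(-637 + 98423) = 1/97786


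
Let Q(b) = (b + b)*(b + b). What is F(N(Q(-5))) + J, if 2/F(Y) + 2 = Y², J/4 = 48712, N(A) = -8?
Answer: 6040289/31 ≈ 1.9485e+5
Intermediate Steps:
Q(b) = 4*b² (Q(b) = (2*b)*(2*b) = 4*b²)
J = 194848 (J = 4*48712 = 194848)
F(Y) = 2/(-2 + Y²)
F(N(Q(-5))) + J = 2/(-2 + (-8)²) + 194848 = 2/(-2 + 64) + 194848 = 2/62 + 194848 = 2*(1/62) + 194848 = 1/31 + 194848 = 6040289/31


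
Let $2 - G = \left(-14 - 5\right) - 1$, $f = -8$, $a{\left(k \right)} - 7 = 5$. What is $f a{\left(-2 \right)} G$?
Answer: $-2112$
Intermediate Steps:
$a{\left(k \right)} = 12$ ($a{\left(k \right)} = 7 + 5 = 12$)
$G = 22$ ($G = 2 - \left(\left(-14 - 5\right) - 1\right) = 2 - \left(-19 - 1\right) = 2 - -20 = 2 + 20 = 22$)
$f a{\left(-2 \right)} G = \left(-8\right) 12 \cdot 22 = \left(-96\right) 22 = -2112$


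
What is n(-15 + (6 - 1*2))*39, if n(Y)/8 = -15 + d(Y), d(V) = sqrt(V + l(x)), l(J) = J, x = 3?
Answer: -4680 + 624*I*sqrt(2) ≈ -4680.0 + 882.47*I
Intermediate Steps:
d(V) = sqrt(3 + V) (d(V) = sqrt(V + 3) = sqrt(3 + V))
n(Y) = -120 + 8*sqrt(3 + Y) (n(Y) = 8*(-15 + sqrt(3 + Y)) = -120 + 8*sqrt(3 + Y))
n(-15 + (6 - 1*2))*39 = (-120 + 8*sqrt(3 + (-15 + (6 - 1*2))))*39 = (-120 + 8*sqrt(3 + (-15 + (6 - 2))))*39 = (-120 + 8*sqrt(3 + (-15 + 4)))*39 = (-120 + 8*sqrt(3 - 11))*39 = (-120 + 8*sqrt(-8))*39 = (-120 + 8*(2*I*sqrt(2)))*39 = (-120 + 16*I*sqrt(2))*39 = -4680 + 624*I*sqrt(2)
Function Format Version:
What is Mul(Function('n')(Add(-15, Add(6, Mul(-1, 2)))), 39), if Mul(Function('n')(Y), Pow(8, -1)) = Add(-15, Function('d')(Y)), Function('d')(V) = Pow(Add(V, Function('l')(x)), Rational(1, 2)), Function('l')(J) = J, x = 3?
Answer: Add(-4680, Mul(624, I, Pow(2, Rational(1, 2)))) ≈ Add(-4680.0, Mul(882.47, I))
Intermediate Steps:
Function('d')(V) = Pow(Add(3, V), Rational(1, 2)) (Function('d')(V) = Pow(Add(V, 3), Rational(1, 2)) = Pow(Add(3, V), Rational(1, 2)))
Function('n')(Y) = Add(-120, Mul(8, Pow(Add(3, Y), Rational(1, 2)))) (Function('n')(Y) = Mul(8, Add(-15, Pow(Add(3, Y), Rational(1, 2)))) = Add(-120, Mul(8, Pow(Add(3, Y), Rational(1, 2)))))
Mul(Function('n')(Add(-15, Add(6, Mul(-1, 2)))), 39) = Mul(Add(-120, Mul(8, Pow(Add(3, Add(-15, Add(6, Mul(-1, 2)))), Rational(1, 2)))), 39) = Mul(Add(-120, Mul(8, Pow(Add(3, Add(-15, Add(6, -2))), Rational(1, 2)))), 39) = Mul(Add(-120, Mul(8, Pow(Add(3, Add(-15, 4)), Rational(1, 2)))), 39) = Mul(Add(-120, Mul(8, Pow(Add(3, -11), Rational(1, 2)))), 39) = Mul(Add(-120, Mul(8, Pow(-8, Rational(1, 2)))), 39) = Mul(Add(-120, Mul(8, Mul(2, I, Pow(2, Rational(1, 2))))), 39) = Mul(Add(-120, Mul(16, I, Pow(2, Rational(1, 2)))), 39) = Add(-4680, Mul(624, I, Pow(2, Rational(1, 2))))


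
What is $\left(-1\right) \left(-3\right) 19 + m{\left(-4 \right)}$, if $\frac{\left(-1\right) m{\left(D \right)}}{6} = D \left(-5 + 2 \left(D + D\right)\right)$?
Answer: $-447$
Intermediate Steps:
$m{\left(D \right)} = - 6 D \left(-5 + 4 D\right)$ ($m{\left(D \right)} = - 6 D \left(-5 + 2 \left(D + D\right)\right) = - 6 D \left(-5 + 2 \cdot 2 D\right) = - 6 D \left(-5 + 4 D\right)$)
$\left(-1\right) \left(-3\right) 19 + m{\left(-4 \right)} = \left(-1\right) \left(-3\right) 19 + 6 \left(-4\right) \left(5 - -16\right) = 3 \cdot 19 + 6 \left(-4\right) \left(5 + 16\right) = 57 + 6 \left(-4\right) 21 = 57 - 504 = -447$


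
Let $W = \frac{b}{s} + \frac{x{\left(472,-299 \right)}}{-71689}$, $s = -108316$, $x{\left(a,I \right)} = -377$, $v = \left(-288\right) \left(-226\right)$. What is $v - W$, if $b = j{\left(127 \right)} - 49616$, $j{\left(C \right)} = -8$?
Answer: $\frac{126352249878411}{1941266431} \approx 65088.0$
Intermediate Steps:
$v = 65088$
$b = -49624$ ($b = -8 - 49616 = -49624$)
$W = \frac{899582517}{1941266431}$ ($W = - \frac{49624}{-108316} - \frac{377}{-71689} = \left(-49624\right) \left(- \frac{1}{108316}\right) - - \frac{377}{71689} = \frac{12406}{27079} + \frac{377}{71689} = \frac{899582517}{1941266431} \approx 0.4634$)
$v - W = 65088 - \frac{899582517}{1941266431} = \frac{126352249878411}{1941266431}$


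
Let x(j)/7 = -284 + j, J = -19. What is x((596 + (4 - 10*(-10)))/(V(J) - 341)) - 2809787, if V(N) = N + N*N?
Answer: -2806875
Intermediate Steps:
V(N) = N + N²
x(j) = -1988 + 7*j (x(j) = 7*(-284 + j) = -1988 + 7*j)
x((596 + (4 - 10*(-10)))/(V(J) - 341)) - 2809787 = (-1988 + 7*((596 + (4 - 10*(-10)))/(-19*(1 - 19) - 341))) - 2809787 = (-1988 + 7*((596 + (4 + 100))/(-19*(-18) - 341))) - 2809787 = (-1988 + 7*((596 + 104)/(342 - 341))) - 2809787 = (-1988 + 7*(700/1)) - 2809787 = (-1988 + 7*(700*1)) - 2809787 = (-1988 + 7*700) - 2809787 = (-1988 + 4900) - 2809787 = 2912 - 2809787 = -2806875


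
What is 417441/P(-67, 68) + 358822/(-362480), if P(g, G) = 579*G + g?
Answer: 13721051497/1424727640 ≈ 9.6306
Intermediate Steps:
P(g, G) = g + 579*G
417441/P(-67, 68) + 358822/(-362480) = 417441/(-67 + 579*68) + 358822/(-362480) = 417441/(-67 + 39372) + 358822*(-1/362480) = 417441/39305 - 179411/181240 = 13721051497/1424727640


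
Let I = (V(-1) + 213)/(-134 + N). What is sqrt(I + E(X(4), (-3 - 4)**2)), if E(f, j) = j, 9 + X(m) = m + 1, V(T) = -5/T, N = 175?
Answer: sqrt(91307)/41 ≈ 7.3700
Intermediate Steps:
X(m) = -8 + m (X(m) = -9 + (m + 1) = -9 + (1 + m) = -8 + m)
I = 218/41 (I = (-5/(-1) + 213)/(-134 + 175) = (-5*(-1) + 213)/41 = (5 + 213)*(1/41) = 218*(1/41) = 218/41 ≈ 5.3171)
sqrt(I + E(X(4), (-3 - 4)**2)) = sqrt(218/41 + (-3 - 4)**2) = sqrt(218/41 + (-7)**2) = sqrt(218/41 + 49) = sqrt(2227/41) = sqrt(91307)/41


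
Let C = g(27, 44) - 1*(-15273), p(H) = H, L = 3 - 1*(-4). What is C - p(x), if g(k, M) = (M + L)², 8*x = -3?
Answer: 142995/8 ≈ 17874.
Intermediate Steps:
L = 7 (L = 3 + 4 = 7)
x = -3/8 (x = (⅛)*(-3) = -3/8 ≈ -0.37500)
g(k, M) = (7 + M)² (g(k, M) = (M + 7)² = (7 + M)²)
C = 17874 (C = (7 + 44)² - 1*(-15273) = 51² + 15273 = 2601 + 15273 = 17874)
C - p(x) = 17874 - 1*(-3/8) = 17874 + 3/8 = 142995/8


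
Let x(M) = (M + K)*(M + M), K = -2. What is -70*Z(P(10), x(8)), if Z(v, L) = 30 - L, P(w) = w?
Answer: 4620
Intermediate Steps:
x(M) = 2*M*(-2 + M) (x(M) = (M - 2)*(M + M) = (-2 + M)*(2*M) = 2*M*(-2 + M))
-70*Z(P(10), x(8)) = -70*(30 - 2*8*(-2 + 8)) = -70*(30 - 2*8*6) = -70*(30 - 1*96) = -70*(30 - 96) = -70*(-66) = 4620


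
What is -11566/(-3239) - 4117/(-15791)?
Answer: 195973669/51147049 ≈ 3.8316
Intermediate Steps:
-11566/(-3239) - 4117/(-15791) = -11566*(-1/3239) - 4117*(-1/15791) = 11566/3239 + 4117/15791 = 195973669/51147049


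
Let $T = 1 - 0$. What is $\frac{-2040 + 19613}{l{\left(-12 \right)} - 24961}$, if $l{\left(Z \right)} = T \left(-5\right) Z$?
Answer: $- \frac{17573}{24901} \approx -0.70571$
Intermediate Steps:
$T = 1$ ($T = 1 + 0 = 1$)
$l{\left(Z \right)} = - 5 Z$ ($l{\left(Z \right)} = 1 \left(-5\right) Z = - 5 Z$)
$\frac{-2040 + 19613}{l{\left(-12 \right)} - 24961} = \frac{-2040 + 19613}{\left(-5\right) \left(-12\right) - 24961} = \frac{17573}{60 - 24961} = \frac{17573}{-24901} = 17573 \left(- \frac{1}{24901}\right) = - \frac{17573}{24901}$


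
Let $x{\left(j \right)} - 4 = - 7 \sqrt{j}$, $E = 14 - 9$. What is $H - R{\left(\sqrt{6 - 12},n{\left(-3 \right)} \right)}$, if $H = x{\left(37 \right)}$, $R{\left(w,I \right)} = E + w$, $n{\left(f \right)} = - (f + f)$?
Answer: $-1 - 7 \sqrt{37} - i \sqrt{6} \approx -43.579 - 2.4495 i$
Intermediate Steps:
$E = 5$
$n{\left(f \right)} = - 2 f$
$R{\left(w,I \right)} = 5 + w$
$x{\left(j \right)} = 4 - 7 \sqrt{j}$
$H = 4 - 7 \sqrt{37} \approx -38.579$
$H - R{\left(\sqrt{6 - 12},n{\left(-3 \right)} \right)} = \left(4 - 7 \sqrt{37}\right) - \left(5 + \sqrt{6 - 12}\right) = \left(4 - 7 \sqrt{37}\right) - \left(5 + \sqrt{-6}\right) = \left(4 - 7 \sqrt{37}\right) - \left(5 + i \sqrt{6}\right) = -1 - 7 \sqrt{37} - i \sqrt{6}$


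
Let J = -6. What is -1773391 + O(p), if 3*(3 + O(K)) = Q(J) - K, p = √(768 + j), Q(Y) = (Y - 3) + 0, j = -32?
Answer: -1773397 - 4*√46/3 ≈ -1.7734e+6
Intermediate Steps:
Q(Y) = -3 + Y (Q(Y) = (-3 + Y) + 0 = -3 + Y)
p = 4*√46 (p = √(768 - 32) = √736 = 4*√46 ≈ 27.129)
O(K) = -6 - K/3 (O(K) = -3 + ((-3 - 6) - K)/3 = -3 + (-9 - K)/3 = -3 + (-3 - K/3) = -6 - K/3)
-1773391 + O(p) = -1773391 + (-6 - 4*√46/3) = -1773397 - 4*√46/3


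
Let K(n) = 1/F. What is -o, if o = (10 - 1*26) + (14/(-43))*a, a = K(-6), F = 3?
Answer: 2078/129 ≈ 16.109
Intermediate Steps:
K(n) = ⅓ (K(n) = 1/3 = ⅓)
a = ⅓ ≈ 0.33333
o = -2078/129 (o = (10 - 1*26) + (14/(-43))*(⅓) = (10 - 26) + (14*(-1/43))*(⅓) = -16 - 14/43*⅓ = -16 - 14/129 = -2078/129 ≈ -16.109)
-o = -1*(-2078/129) = 2078/129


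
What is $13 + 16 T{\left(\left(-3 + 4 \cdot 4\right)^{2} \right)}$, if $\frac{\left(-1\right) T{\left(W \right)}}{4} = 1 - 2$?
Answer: $77$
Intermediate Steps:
$T{\left(W \right)} = 4$ ($T{\left(W \right)} = - 4 \left(1 - 2\right) = \left(-4\right) \left(-1\right) = 4$)
$13 + 16 T{\left(\left(-3 + 4 \cdot 4\right)^{2} \right)} = 13 + 16 \cdot 4 = 13 + 64 = 77$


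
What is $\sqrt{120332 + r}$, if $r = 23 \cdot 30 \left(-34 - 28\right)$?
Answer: $4 \sqrt{4847} \approx 278.48$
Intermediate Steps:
$r = -42780$ ($r = 690 \left(-62\right) = -42780$)
$\sqrt{120332 + r} = \sqrt{120332 - 42780} = \sqrt{77552} = 4 \sqrt{4847}$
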